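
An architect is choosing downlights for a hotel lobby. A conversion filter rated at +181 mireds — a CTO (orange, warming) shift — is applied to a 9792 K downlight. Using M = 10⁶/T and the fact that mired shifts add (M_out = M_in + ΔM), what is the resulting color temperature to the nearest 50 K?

M_in = 10⁶/9792 = 102.12 mireds.
M_out = 102.12 + (+181) = 283.12 mireds.
T_out = 10⁶/283.12 = 3532.0 K → 3550 K.

3550 K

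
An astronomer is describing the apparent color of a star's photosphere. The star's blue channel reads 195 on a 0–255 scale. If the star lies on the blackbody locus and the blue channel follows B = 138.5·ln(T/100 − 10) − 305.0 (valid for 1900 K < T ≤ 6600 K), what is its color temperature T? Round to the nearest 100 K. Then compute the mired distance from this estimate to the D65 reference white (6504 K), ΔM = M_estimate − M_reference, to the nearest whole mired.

ln(t − 10) = (195 + 305.0) / 138.5 = 3.6101.
t − 10 = e^3.6101 = 36.970, so t = 46.970.
T = 100·t = 4697 K → 4700 K to the nearest 100 K.
M_estimate = 10⁶/4700 = 212.77; M_reference = 10⁶/6504 = 153.75.
ΔM = 212.77 − 153.75 = 59.01 → +59 mireds.

+59 mireds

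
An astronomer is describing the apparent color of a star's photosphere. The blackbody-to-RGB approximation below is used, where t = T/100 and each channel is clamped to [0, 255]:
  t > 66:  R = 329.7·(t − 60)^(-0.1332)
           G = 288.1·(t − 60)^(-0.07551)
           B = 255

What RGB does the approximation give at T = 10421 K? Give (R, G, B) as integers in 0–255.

(199, 216, 255)

t = 10421/100 = 104.21; the t > 66 branch applies.
R = 329.7·(104.21 − 60)^(-0.1332) = 329.7·44.21^(-0.1332) = 329.7·0.60369 = 199.038.
G = 288.1·(104.21 − 60)^(-0.07551) = 288.1·44.21^(-0.07551) = 288.1·0.75118 = 216.416.
B = 255 by definition for t > 66.
Rounded: (199, 216, 255).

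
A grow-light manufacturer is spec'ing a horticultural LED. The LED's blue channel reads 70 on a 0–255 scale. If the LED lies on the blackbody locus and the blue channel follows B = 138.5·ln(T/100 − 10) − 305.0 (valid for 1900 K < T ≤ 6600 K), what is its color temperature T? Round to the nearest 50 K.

ln(t − 10) = (70 + 305.0) / 138.5 = 2.7076.
t − 10 = e^2.7076 = 14.993, so t = 24.993.
T = 100·t = 2499 K → 2500 K to the nearest 50 K.

2500 K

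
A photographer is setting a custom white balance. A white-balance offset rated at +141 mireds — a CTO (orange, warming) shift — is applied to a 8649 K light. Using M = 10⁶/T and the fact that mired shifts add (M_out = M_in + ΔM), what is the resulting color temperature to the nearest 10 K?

M_in = 10⁶/8649 = 115.62 mireds.
M_out = 115.62 + (+141) = 256.62 mireds.
T_out = 10⁶/256.62 = 3896.8 K → 3900 K.

3900 K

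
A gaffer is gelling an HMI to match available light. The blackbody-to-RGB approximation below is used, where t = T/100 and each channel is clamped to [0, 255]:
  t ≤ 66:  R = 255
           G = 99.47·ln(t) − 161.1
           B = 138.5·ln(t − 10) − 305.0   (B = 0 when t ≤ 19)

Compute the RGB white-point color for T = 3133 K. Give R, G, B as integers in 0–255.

R=255, G=182, B=119

t = 3133/100 = 31.33; the t ≤ 66 branch applies.
R = 255 by definition for t ≤ 66.
G = 99.47·ln 31.33 − 161.1 = 99.47·3.4446 − 161.1 = 181.532.
B = 138.5·ln(31.33 − 10) − 305.0 = 138.5·ln 21.33 − 305.0 = 138.5·3.0601 − 305.0 = 118.826.
Rounded: (255, 182, 119).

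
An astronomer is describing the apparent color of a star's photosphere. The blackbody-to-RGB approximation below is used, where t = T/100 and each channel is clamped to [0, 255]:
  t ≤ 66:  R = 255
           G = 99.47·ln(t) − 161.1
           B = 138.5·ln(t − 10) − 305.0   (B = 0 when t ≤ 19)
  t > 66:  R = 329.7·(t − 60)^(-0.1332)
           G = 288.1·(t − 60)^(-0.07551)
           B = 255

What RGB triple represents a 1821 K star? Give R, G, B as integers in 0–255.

t = 1821/100 = 18.21; the t ≤ 66 branch applies.
R = 255 by definition for t ≤ 66.
G = 99.47·ln 18.21 − 161.1 = 99.47·2.9020 − 161.1 = 127.559.
t = 18.21 ≤ 19, so B = 0.
Rounded: (255, 128, 0).

R=255, G=128, B=0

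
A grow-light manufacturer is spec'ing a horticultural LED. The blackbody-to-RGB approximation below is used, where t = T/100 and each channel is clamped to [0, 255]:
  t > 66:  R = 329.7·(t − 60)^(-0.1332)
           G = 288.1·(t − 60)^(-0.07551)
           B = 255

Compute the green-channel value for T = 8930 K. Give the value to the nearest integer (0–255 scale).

223

t = 8930/100 = 89.3; the t > 66 branch applies.
G = 288.1·(89.3 − 60)^(-0.07551) = 288.1·29.3^(-0.07551) = 288.1·0.77488 = 223.244.
Rounded: 223.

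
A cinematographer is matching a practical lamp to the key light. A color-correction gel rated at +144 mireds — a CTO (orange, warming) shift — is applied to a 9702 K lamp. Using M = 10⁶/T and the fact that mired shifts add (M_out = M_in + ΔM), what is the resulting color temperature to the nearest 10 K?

M_in = 10⁶/9702 = 103.07 mireds.
M_out = 103.07 + (+144) = 247.07 mireds.
T_out = 10⁶/247.07 = 4047.4 K → 4050 K.

4050 K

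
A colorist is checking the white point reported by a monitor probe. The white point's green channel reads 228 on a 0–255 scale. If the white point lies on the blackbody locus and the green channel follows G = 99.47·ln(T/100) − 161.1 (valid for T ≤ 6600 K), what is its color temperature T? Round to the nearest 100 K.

ln t = (228 + 161.1) / 99.47 = 3.9117.
t = e^3.9117 = 49.985.
T = 100·t = 4999 K → 5000 K to the nearest 100 K.

5000 K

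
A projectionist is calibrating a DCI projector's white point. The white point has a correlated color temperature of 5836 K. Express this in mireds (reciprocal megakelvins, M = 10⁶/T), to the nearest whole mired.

M = 10⁶ / 5836 = 171.350 → 171 mireds.

171 mireds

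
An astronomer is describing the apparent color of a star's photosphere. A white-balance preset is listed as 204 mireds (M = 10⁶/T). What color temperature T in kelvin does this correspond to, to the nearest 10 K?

4900 K

T = 10⁶ / 204 = 4901.96 K → 4900 K.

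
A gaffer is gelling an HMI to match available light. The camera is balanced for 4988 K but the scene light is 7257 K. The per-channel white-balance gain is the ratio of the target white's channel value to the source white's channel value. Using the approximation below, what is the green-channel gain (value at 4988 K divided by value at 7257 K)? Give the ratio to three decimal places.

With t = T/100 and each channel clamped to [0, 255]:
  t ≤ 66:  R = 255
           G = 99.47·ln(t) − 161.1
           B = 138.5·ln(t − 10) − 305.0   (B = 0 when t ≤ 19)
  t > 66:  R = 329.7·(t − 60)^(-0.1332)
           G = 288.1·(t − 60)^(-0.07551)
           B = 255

At 7257 K (t = 72.57):
  G = 288.1·(72.57 − 60)^(-0.07551) = 288.1·12.57^(-0.07551) = 288.1·0.82602 = 237.976.
At 4988 K (t = 49.88):
  G = 99.47·ln 49.88 − 161.1 = 99.47·3.9096 − 161.1 = 227.790.
Gain = 227.790 / 237.976 = 0.9572 → 0.957.

0.957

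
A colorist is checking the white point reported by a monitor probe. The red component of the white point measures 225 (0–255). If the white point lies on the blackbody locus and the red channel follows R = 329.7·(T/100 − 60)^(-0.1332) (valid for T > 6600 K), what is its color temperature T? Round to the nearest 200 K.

7800 K

(t − 60)^(-0.1332) = 225/329.7 = 0.68244.
t − 60 = 0.68244^(1/-0.1332) = 0.68244^(-7.508) = 17.610, so t = 77.610.
T = 100·t = 7761 K → 7800 K to the nearest 200 K.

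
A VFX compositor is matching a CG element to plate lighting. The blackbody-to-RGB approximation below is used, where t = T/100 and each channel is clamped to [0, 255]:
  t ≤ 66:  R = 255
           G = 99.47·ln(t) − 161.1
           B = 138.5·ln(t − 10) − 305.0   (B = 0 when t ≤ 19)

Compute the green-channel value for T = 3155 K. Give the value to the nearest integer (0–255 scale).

t = 3155/100 = 31.55; the t ≤ 66 branch applies.
G = 99.47·ln 31.55 − 161.1 = 99.47·3.4516 − 161.1 = 182.228.
Rounded: 182.

182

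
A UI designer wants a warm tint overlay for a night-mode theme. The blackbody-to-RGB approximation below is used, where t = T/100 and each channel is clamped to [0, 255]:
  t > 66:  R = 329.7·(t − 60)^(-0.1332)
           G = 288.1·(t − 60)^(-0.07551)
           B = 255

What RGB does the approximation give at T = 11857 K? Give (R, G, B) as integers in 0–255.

(192, 212, 255)

t = 11857/100 = 118.57; the t > 66 branch applies.
R = 329.7·(118.57 − 60)^(-0.1332) = 329.7·58.57^(-0.1332) = 329.7·0.58149 = 191.719.
G = 288.1·(118.57 − 60)^(-0.07551) = 288.1·58.57^(-0.07551) = 288.1·0.73540 = 211.868.
B = 255 by definition for t > 66.
Rounded: (192, 212, 255).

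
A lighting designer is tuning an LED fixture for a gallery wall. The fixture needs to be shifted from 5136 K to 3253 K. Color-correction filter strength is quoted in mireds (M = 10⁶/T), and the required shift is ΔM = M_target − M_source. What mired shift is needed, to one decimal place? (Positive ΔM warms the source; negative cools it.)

+112.7 mireds

M_source = 10⁶/5136 = 194.704; M_target = 10⁶/3253 = 307.409.
ΔM = 307.409 − 194.704 = 112.704 → +112.7 mireds, a warming shift.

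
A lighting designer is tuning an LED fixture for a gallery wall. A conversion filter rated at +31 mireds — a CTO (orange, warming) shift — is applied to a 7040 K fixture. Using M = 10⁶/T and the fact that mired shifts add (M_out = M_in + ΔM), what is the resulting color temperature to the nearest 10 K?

5780 K

M_in = 10⁶/7040 = 142.05 mireds.
M_out = 142.05 + (+31) = 173.05 mireds.
T_out = 10⁶/173.05 = 5778.8 K → 5780 K.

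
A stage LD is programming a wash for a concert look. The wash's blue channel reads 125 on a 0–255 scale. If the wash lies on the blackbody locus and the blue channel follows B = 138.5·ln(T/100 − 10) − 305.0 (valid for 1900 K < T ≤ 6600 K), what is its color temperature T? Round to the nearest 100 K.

3200 K

ln(t − 10) = (125 + 305.0) / 138.5 = 3.1047.
t − 10 = e^3.1047 = 22.302, so t = 32.302.
T = 100·t = 3230 K → 3200 K to the nearest 100 K.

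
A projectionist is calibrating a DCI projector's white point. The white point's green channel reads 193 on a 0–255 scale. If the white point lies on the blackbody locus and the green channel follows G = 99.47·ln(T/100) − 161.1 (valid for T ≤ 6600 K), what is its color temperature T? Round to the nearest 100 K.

3500 K

ln t = (193 + 161.1) / 99.47 = 3.5599.
t = e^3.5599 = 35.159.
T = 100·t = 3516 K → 3500 K to the nearest 100 K.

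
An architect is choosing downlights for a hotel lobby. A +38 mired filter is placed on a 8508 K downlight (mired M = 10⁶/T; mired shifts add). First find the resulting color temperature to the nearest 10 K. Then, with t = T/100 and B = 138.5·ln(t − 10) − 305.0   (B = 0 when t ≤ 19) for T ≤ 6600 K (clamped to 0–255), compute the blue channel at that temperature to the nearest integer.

248

M_in = 10⁶/8508 = 117.54; M_out = 117.54 + (+38) = 155.54.
T_out = 10⁶/155.54 = 6429.4 K → 6430 K; t = 64.3.
B = 138.5·ln(64.3 − 10) − 305.0 = 138.5·ln 54.3 − 305.0 = 138.5·3.9945 − 305.0 = 248.242.
Rounded: 248.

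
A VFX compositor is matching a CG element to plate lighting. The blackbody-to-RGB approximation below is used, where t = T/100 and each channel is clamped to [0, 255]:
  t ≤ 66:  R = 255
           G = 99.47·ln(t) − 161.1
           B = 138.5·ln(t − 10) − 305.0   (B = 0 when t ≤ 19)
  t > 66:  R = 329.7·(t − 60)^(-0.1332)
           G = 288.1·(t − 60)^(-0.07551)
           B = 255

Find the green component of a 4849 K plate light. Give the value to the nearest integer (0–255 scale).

t = 4849/100 = 48.49; the t ≤ 66 branch applies.
G = 99.47·ln 48.49 − 161.1 = 99.47·3.8814 − 161.1 = 224.979.
Rounded: 225.

225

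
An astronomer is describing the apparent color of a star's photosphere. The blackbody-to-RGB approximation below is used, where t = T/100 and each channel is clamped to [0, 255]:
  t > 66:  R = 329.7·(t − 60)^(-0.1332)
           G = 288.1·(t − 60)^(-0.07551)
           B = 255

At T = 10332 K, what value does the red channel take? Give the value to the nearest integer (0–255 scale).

200

t = 10332/100 = 103.32; the t > 66 branch applies.
R = 329.7·(103.32 − 60)^(-0.1332) = 329.7·43.32^(-0.1332) = 329.7·0.60533 = 199.578.
Rounded: 200.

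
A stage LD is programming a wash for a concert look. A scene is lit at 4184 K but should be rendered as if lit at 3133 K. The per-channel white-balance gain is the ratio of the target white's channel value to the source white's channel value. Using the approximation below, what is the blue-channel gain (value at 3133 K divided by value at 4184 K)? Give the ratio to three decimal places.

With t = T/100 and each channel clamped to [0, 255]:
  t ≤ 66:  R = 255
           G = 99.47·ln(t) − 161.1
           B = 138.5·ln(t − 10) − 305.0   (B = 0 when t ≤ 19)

At 4184 K (t = 41.84):
  B = 138.5·ln(41.84 − 10) − 305.0 = 138.5·ln 31.84 − 305.0 = 138.5·3.4607 − 305.0 = 174.310.
At 3133 K (t = 31.33):
  B = 138.5·ln(31.33 − 10) − 305.0 = 138.5·ln 21.33 − 305.0 = 138.5·3.0601 − 305.0 = 118.826.
Gain = 118.826 / 174.310 = 0.6817 → 0.682.

0.682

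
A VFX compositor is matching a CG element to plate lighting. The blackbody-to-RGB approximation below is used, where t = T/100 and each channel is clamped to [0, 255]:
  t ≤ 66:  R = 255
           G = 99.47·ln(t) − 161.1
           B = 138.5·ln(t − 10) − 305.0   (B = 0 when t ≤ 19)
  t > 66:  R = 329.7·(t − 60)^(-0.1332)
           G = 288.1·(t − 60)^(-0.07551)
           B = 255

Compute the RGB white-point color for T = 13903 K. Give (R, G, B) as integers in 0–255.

t = 13903/100 = 139.03; the t > 66 branch applies.
R = 329.7·(139.03 − 60)^(-0.1332) = 329.7·79.03^(-0.1332) = 329.7·0.55875 = 184.218.
G = 288.1·(139.03 − 60)^(-0.07551) = 288.1·79.03^(-0.07551) = 288.1·0.71895 = 207.129.
B = 255 by definition for t > 66.
Rounded: (184, 207, 255).

(184, 207, 255)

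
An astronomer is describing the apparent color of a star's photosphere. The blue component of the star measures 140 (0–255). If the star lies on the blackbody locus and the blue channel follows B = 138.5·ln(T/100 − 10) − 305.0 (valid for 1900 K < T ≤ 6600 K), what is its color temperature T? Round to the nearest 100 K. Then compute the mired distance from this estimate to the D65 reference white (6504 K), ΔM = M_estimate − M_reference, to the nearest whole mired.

ln(t − 10) = (140 + 305.0) / 138.5 = 3.2130.
t − 10 = e^3.2130 = 24.853, so t = 34.853.
T = 100·t = 3485 K → 3500 K to the nearest 100 K.
M_estimate = 10⁶/3500 = 285.71; M_reference = 10⁶/6504 = 153.75.
ΔM = 285.71 − 153.75 = 131.96 → +132 mireds.

+132 mireds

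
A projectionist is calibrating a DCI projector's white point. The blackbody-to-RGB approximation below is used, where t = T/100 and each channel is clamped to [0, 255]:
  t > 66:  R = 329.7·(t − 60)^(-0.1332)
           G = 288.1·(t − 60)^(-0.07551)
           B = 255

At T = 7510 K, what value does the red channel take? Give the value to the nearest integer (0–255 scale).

230

t = 7510/100 = 75.1; the t > 66 branch applies.
R = 329.7·(75.1 − 60)^(-0.1332) = 329.7·15.1^(-0.1332) = 329.7·0.69656 = 229.657.
Rounded: 230.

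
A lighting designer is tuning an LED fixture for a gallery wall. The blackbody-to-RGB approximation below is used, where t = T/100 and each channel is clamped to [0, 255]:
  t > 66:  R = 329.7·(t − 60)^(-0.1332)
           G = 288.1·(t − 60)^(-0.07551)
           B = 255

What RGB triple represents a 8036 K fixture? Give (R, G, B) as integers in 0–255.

(221, 229, 255)

t = 8036/100 = 80.36; the t > 66 branch applies.
R = 329.7·(80.36 − 60)^(-0.1332) = 329.7·20.36^(-0.1332) = 329.7·0.66938 = 220.694.
G = 288.1·(80.36 − 60)^(-0.07551) = 288.1·20.36^(-0.07551) = 288.1·0.79648 = 229.466.
B = 255 by definition for t > 66.
Rounded: (221, 229, 255).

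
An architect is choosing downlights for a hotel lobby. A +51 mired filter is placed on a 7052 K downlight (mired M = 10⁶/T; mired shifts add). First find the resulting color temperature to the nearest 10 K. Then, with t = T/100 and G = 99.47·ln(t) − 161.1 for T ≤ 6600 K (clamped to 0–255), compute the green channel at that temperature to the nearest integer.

232

M_in = 10⁶/7052 = 141.80; M_out = 141.80 + (+51) = 192.80.
T_out = 10⁶/192.80 = 5186.6 K → 5190 K; t = 51.9.
G = 99.47·ln 51.9 − 161.1 = 99.47·3.9493 − 161.1 = 231.739.
Rounded: 232.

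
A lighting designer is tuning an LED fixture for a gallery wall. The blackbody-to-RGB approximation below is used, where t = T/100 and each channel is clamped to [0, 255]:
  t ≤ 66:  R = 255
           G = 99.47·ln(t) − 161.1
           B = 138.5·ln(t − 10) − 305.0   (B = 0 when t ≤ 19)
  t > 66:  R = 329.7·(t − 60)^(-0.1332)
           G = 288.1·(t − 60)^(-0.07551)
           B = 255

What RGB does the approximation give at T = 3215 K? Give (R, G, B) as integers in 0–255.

t = 3215/100 = 32.15; the t ≤ 66 branch applies.
R = 255 by definition for t ≤ 66.
G = 99.47·ln 32.15 − 161.1 = 99.47·3.4704 − 161.1 = 184.102.
B = 138.5·ln(32.15 − 10) − 305.0 = 138.5·ln 22.15 − 305.0 = 138.5·3.0978 − 305.0 = 124.050.
Rounded: (255, 184, 124).

(255, 184, 124)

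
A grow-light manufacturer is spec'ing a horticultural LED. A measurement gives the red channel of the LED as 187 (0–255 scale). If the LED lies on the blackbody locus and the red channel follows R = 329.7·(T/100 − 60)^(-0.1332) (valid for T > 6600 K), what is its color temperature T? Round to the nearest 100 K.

13100 K

(t − 60)^(-0.1332) = 187/329.7 = 0.56718.
t − 60 = 0.56718^(1/-0.1332) = 0.56718^(-7.508) = 70.620, so t = 130.620.
T = 100·t = 13062 K → 13100 K to the nearest 100 K.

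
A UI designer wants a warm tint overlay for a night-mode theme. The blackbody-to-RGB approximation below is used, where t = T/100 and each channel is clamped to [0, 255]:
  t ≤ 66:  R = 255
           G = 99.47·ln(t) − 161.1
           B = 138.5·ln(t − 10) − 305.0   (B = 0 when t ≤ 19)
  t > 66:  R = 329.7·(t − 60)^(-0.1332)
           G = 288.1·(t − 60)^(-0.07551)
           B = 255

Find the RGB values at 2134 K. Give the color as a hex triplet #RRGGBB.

t = 2134/100 = 21.34; the t ≤ 66 branch applies.
R = 255 by definition for t ≤ 66.
G = 99.47·ln 21.34 − 161.1 = 99.47·3.0606 − 161.1 = 143.336.
B = 138.5·ln(21.34 − 10) − 305.0 = 138.5·ln 11.34 − 305.0 = 138.5·2.4283 − 305.0 = 31.325.
Rounded: (255, 143, 31).
In hex: #FF8F1F.

#FF8F1F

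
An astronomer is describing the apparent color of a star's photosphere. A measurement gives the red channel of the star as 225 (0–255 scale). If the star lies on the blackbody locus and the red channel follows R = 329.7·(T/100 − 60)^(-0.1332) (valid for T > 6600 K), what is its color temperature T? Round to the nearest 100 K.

7800 K

(t − 60)^(-0.1332) = 225/329.7 = 0.68244.
t − 60 = 0.68244^(1/-0.1332) = 0.68244^(-7.508) = 17.610, so t = 77.610.
T = 100·t = 7761 K → 7800 K to the nearest 100 K.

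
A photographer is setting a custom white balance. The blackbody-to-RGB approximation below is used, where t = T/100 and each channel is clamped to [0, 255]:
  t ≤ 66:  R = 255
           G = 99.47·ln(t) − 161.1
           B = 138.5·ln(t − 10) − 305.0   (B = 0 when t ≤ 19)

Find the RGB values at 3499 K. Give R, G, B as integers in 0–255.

R=255, G=193, B=141

t = 3499/100 = 34.99; the t ≤ 66 branch applies.
R = 255 by definition for t ≤ 66.
G = 99.47·ln 34.99 − 161.1 = 99.47·3.5551 − 161.1 = 192.522.
B = 138.5·ln(34.99 − 10) − 305.0 = 138.5·ln 24.99 − 305.0 = 138.5·3.2185 − 305.0 = 140.759.
Rounded: (255, 193, 141).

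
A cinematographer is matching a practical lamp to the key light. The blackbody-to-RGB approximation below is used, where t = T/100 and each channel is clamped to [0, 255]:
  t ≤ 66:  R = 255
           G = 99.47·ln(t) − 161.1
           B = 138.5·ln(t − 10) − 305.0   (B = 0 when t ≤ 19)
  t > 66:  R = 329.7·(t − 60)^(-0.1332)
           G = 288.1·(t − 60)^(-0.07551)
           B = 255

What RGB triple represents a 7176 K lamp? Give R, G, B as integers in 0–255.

R=237, G=239, B=255

t = 7176/100 = 71.76; the t > 66 branch applies.
R = 329.7·(71.76 − 60)^(-0.1332) = 329.7·11.76^(-0.1332) = 329.7·0.72015 = 237.433.
G = 288.1·(71.76 − 60)^(-0.07551) = 288.1·11.76^(-0.07551) = 288.1·0.83018 = 239.176.
B = 255 by definition for t > 66.
Rounded: (237, 239, 255).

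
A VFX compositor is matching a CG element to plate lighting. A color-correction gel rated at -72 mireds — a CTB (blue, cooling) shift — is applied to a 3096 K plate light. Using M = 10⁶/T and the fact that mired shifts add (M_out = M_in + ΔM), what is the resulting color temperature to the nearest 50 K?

4000 K

M_in = 10⁶/3096 = 323.00 mireds.
M_out = 323.00 + (-72) = 251.00 mireds.
T_out = 10⁶/251.00 = 3984.1 K → 4000 K.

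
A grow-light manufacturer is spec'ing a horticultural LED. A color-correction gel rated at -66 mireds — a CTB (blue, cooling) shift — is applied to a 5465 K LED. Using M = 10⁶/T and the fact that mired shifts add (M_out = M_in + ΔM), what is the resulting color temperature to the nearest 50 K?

M_in = 10⁶/5465 = 182.98 mireds.
M_out = 182.98 + (-66) = 116.98 mireds.
T_out = 10⁶/116.98 = 8548.3 K → 8550 K.

8550 K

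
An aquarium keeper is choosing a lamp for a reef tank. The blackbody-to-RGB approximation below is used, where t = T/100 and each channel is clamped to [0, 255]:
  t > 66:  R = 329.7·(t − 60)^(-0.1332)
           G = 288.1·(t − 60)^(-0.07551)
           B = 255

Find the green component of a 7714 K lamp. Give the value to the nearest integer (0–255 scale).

232

t = 7714/100 = 77.14; the t > 66 branch applies.
G = 288.1·(77.14 − 60)^(-0.07551) = 288.1·17.14^(-0.07551) = 288.1·0.80690 = 232.468.
Rounded: 232.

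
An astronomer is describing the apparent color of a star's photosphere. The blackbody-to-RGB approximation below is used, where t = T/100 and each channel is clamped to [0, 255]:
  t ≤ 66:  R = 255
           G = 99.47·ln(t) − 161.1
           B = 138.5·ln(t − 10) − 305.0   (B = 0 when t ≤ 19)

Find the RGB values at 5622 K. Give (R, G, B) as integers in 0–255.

t = 5622/100 = 56.22; the t ≤ 66 branch applies.
R = 255 by definition for t ≤ 66.
G = 99.47·ln 56.22 − 161.1 = 99.47·4.0293 − 161.1 = 239.692.
B = 138.5·ln(56.22 − 10) − 305.0 = 138.5·ln 46.22 − 305.0 = 138.5·3.8334 − 305.0 = 225.928.
Rounded: (255, 240, 226).

(255, 240, 226)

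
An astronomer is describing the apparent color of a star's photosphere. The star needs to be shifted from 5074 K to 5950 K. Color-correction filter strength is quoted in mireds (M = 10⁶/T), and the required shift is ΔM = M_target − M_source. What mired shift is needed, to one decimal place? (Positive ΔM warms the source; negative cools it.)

-29.0 mireds

M_source = 10⁶/5074 = 197.083; M_target = 10⁶/5950 = 168.067.
ΔM = 168.067 − 197.083 = -29.016 → -29.0 mireds, a cooling shift.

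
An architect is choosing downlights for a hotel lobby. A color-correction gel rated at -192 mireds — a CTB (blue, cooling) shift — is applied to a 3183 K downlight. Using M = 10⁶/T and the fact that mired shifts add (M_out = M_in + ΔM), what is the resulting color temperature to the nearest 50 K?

8200 K

M_in = 10⁶/3183 = 314.17 mireds.
M_out = 314.17 + (-192) = 122.17 mireds.
T_out = 10⁶/122.17 = 8185.4 K → 8200 K.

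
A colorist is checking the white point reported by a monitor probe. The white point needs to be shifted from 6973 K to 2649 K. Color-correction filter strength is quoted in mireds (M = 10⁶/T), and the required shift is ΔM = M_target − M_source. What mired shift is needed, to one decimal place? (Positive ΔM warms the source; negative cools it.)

M_source = 10⁶/6973 = 143.410; M_target = 10⁶/2649 = 377.501.
ΔM = 377.501 − 143.410 = 234.091 → +234.1 mireds, a warming shift.

+234.1 mireds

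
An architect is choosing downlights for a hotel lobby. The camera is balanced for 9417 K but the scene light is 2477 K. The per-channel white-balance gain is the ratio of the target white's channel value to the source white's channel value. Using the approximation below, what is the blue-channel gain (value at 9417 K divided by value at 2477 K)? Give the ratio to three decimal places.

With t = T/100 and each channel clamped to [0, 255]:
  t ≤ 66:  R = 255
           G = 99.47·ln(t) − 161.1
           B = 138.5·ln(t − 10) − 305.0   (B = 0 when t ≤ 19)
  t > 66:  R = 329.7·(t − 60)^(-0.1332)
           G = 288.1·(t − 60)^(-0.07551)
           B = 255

3.754

At 2477 K (t = 24.77):
  B = 138.5·ln(24.77 − 10) − 305.0 = 138.5·ln 14.77 − 305.0 = 138.5·2.6926 − 305.0 = 67.925.
At 9417 K (t = 94.17):
  B = 255 by definition for t > 66.
Gain = 255.000 / 67.925 = 3.7541 → 3.754.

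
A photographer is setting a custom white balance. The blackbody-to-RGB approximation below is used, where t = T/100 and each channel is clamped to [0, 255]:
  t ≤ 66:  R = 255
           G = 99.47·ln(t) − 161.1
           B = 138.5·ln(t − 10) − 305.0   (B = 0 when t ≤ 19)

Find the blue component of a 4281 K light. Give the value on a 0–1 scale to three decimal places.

0.700

t = 4281/100 = 42.81; the t ≤ 66 branch applies.
B = 138.5·ln(42.81 − 10) − 305.0 = 138.5·ln 32.81 − 305.0 = 138.5·3.4907 − 305.0 = 178.467.
On a 0–1 scale: 178.467/255 = 0.6999 → 0.700.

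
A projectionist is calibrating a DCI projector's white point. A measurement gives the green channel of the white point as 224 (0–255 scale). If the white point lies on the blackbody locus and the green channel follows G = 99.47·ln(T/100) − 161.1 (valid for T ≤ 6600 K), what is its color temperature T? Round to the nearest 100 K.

4800 K

ln t = (224 + 161.1) / 99.47 = 3.8715.
t = e^3.8715 = 48.015.
T = 100·t = 4802 K → 4800 K to the nearest 100 K.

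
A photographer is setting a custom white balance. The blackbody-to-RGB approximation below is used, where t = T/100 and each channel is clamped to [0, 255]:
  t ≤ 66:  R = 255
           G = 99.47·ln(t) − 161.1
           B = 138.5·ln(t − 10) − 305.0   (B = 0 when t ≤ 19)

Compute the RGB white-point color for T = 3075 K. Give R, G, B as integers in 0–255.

t = 3075/100 = 30.75; the t ≤ 66 branch applies.
R = 255 by definition for t ≤ 66.
G = 99.47·ln 30.75 − 161.1 = 99.47·3.4259 − 161.1 = 179.673.
B = 138.5·ln(30.75 − 10) − 305.0 = 138.5·ln 20.75 − 305.0 = 138.5·3.0325 − 305.0 = 115.008.
Rounded: (255, 180, 115).

R=255, G=180, B=115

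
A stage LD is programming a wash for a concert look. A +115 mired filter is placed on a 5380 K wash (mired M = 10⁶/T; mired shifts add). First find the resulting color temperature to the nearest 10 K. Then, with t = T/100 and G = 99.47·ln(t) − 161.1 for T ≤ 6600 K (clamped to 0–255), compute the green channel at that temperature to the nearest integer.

M_in = 10⁶/5380 = 185.87; M_out = 185.87 + (+115) = 300.87.
T_out = 10⁶/300.87 = 3323.7 K → 3320 K; t = 33.2.
G = 99.47·ln 33.2 − 161.1 = 99.47·3.5025 − 161.1 = 187.299.
Rounded: 187.

187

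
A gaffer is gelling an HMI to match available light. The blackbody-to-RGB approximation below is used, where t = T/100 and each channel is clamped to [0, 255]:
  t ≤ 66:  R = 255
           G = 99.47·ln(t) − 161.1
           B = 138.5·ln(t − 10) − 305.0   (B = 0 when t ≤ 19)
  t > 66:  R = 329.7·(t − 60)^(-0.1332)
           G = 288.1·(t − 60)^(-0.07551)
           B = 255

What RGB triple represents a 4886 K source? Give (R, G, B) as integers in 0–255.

(255, 226, 202)

t = 4886/100 = 48.86; the t ≤ 66 branch applies.
R = 255 by definition for t ≤ 66.
G = 99.47·ln 48.86 − 161.1 = 99.47·3.8890 − 161.1 = 225.735.
B = 138.5·ln(48.86 − 10) − 305.0 = 138.5·ln 38.86 − 305.0 = 138.5·3.6600 − 305.0 = 201.905.
Rounded: (255, 226, 202).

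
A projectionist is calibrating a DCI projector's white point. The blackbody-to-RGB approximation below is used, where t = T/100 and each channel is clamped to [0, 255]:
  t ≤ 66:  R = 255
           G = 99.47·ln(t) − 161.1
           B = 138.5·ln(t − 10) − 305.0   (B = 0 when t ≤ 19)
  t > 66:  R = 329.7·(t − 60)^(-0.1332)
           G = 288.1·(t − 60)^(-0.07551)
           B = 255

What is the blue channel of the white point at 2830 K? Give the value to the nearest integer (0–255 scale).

98

t = 2830/100 = 28.3; the t ≤ 66 branch applies.
B = 138.5·ln(28.3 − 10) − 305.0 = 138.5·ln 18.3 − 305.0 = 138.5·2.9069 − 305.0 = 97.606.
Rounded: 98.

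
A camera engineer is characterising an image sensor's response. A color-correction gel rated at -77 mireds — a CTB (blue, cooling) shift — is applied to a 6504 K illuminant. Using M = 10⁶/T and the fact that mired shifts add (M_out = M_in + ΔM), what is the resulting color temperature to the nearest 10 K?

13030 K

M_in = 10⁶/6504 = 153.75 mireds.
M_out = 153.75 + (-77) = 76.75 mireds.
T_out = 10⁶/76.75 = 13029.1 K → 13030 K.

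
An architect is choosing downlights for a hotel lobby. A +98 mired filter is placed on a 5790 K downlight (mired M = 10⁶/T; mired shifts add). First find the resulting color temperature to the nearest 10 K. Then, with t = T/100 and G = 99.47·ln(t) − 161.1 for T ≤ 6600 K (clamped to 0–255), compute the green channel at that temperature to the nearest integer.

M_in = 10⁶/5790 = 172.71; M_out = 172.71 + (+98) = 270.71.
T_out = 10⁶/270.71 = 3694.0 K → 3690 K; t = 36.9.
G = 99.47·ln 36.9 − 161.1 = 99.47·3.6082 − 161.1 = 197.809.
Rounded: 198.

198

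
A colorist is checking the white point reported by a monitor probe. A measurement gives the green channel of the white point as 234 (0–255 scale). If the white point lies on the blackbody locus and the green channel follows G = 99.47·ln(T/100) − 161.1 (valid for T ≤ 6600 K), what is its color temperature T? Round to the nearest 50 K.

ln t = (234 + 161.1) / 99.47 = 3.9721.
t = e^3.9721 = 53.093.
T = 100·t = 5309 K → 5300 K to the nearest 50 K.

5300 K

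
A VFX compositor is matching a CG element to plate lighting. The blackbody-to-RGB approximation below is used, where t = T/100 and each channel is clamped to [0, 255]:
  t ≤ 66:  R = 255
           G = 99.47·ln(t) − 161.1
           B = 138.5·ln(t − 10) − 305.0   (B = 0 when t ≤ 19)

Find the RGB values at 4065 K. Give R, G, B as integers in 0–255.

t = 4065/100 = 40.65; the t ≤ 66 branch applies.
R = 255 by definition for t ≤ 66.
G = 99.47·ln 40.65 − 161.1 = 99.47·3.7050 − 161.1 = 207.436.
B = 138.5·ln(40.65 − 10) − 305.0 = 138.5·ln 30.65 − 305.0 = 138.5·3.4226 − 305.0 = 169.035.
Rounded: (255, 207, 169).

R=255, G=207, B=169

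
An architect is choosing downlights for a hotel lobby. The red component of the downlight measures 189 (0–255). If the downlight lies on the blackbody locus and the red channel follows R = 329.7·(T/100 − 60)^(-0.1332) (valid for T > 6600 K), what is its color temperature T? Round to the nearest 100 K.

12500 K

(t − 60)^(-0.1332) = 189/329.7 = 0.57325.
t − 60 = 0.57325^(1/-0.1332) = 0.57325^(-7.508) = 65.199, so t = 125.199.
T = 100·t = 12520 K → 12500 K to the nearest 100 K.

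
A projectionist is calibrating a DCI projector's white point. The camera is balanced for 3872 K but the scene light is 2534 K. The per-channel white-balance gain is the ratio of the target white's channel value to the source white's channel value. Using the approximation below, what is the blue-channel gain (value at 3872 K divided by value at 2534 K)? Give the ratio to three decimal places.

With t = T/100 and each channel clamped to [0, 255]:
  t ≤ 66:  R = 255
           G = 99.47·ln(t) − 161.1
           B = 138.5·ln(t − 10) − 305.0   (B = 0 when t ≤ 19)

2.187

At 2534 K (t = 25.34):
  B = 138.5·ln(25.34 − 10) − 305.0 = 138.5·ln 15.34 − 305.0 = 138.5·2.7305 − 305.0 = 73.169.
At 3872 K (t = 38.72):
  B = 138.5·ln(38.72 − 10) − 305.0 = 138.5·ln 28.72 − 305.0 = 138.5·3.3576 − 305.0 = 160.027.
Gain = 160.027 / 73.169 = 2.1871 → 2.187.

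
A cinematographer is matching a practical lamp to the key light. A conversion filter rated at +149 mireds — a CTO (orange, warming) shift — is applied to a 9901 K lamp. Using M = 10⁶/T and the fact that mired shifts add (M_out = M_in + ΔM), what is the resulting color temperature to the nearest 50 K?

M_in = 10⁶/9901 = 101.00 mireds.
M_out = 101.00 + (+149) = 250.00 mireds.
T_out = 10⁶/250.00 = 4000.0 K → 4000 K.

4000 K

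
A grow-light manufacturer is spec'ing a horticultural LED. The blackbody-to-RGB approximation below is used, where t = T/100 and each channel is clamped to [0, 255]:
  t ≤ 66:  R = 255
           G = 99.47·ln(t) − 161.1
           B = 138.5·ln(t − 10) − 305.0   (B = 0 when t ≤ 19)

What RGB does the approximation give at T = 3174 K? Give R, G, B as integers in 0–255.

t = 3174/100 = 31.74; the t ≤ 66 branch applies.
R = 255 by definition for t ≤ 66.
G = 99.47·ln 31.74 − 161.1 = 99.47·3.4576 − 161.1 = 182.825.
B = 138.5·ln(31.74 − 10) − 305.0 = 138.5·ln 21.74 − 305.0 = 138.5·3.0792 − 305.0 = 121.463.
Rounded: (255, 183, 121).

R=255, G=183, B=121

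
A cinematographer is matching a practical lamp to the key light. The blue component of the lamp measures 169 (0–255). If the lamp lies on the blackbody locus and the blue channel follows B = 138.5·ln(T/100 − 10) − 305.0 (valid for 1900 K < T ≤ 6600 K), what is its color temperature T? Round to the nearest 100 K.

ln(t − 10) = (169 + 305.0) / 138.5 = 3.4224.
t − 10 = e^3.4224 = 30.642, so t = 40.642.
T = 100·t = 4064 K → 4100 K to the nearest 100 K.

4100 K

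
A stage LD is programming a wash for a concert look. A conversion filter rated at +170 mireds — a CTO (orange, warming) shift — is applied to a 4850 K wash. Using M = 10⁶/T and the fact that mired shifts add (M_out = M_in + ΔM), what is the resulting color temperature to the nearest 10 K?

M_in = 10⁶/4850 = 206.19 mireds.
M_out = 206.19 + (+170) = 376.19 mireds.
T_out = 10⁶/376.19 = 2658.3 K → 2660 K.

2660 K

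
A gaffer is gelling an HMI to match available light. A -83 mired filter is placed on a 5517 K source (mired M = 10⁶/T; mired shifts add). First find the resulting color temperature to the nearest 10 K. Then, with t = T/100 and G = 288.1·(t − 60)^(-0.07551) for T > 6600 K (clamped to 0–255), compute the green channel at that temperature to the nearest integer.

M_in = 10⁶/5517 = 181.26; M_out = 181.26 + (-83) = 98.26.
T_out = 10⁶/98.26 = 10177.3 K → 10180 K; t = 101.8.
G = 288.1·(101.8 − 60)^(-0.07551) = 288.1·41.8^(-0.07551) = 288.1·0.75437 = 217.334.
Rounded: 217.

217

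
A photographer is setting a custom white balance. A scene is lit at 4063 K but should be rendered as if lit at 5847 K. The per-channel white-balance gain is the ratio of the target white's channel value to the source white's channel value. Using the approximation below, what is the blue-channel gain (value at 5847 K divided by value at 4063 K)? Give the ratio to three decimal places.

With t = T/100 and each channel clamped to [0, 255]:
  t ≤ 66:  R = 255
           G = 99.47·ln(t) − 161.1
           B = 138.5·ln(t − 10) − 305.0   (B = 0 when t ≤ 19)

At 4063 K (t = 40.63):
  B = 138.5·ln(40.63 − 10) − 305.0 = 138.5·ln 30.63 − 305.0 = 138.5·3.4220 − 305.0 = 168.944.
At 5847 K (t = 58.47):
  B = 138.5·ln(58.47 − 10) − 305.0 = 138.5·ln 48.47 − 305.0 = 138.5·3.8809 − 305.0 = 232.511.
Gain = 232.511 / 168.944 = 1.3763 → 1.376.

1.376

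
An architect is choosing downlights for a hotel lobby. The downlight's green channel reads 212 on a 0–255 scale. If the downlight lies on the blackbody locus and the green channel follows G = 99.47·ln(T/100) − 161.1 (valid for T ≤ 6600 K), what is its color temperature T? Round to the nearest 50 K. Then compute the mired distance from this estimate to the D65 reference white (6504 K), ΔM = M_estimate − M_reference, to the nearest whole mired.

ln t = (212 + 161.1) / 99.47 = 3.7509.
t = e^3.7509 = 42.559.
T = 100·t = 4256 K → 4250 K to the nearest 50 K.
M_estimate = 10⁶/4250 = 235.29; M_reference = 10⁶/6504 = 153.75.
ΔM = 235.29 − 153.75 = 81.54 → +82 mireds.

+82 mireds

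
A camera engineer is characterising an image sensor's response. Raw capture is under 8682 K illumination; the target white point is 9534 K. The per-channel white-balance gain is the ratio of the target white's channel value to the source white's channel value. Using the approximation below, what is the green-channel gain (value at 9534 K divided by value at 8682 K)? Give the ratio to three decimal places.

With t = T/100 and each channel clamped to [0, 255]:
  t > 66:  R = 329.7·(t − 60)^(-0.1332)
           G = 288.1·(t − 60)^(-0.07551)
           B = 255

At 8682 K (t = 86.82):
  G = 288.1·(86.82 − 60)^(-0.07551) = 288.1·26.82^(-0.07551) = 288.1·0.78008 = 224.740.
At 9534 K (t = 95.34):
  G = 288.1·(95.34 − 60)^(-0.07551) = 288.1·35.34^(-0.07551) = 288.1·0.76399 = 220.107.
Gain = 220.107 / 224.740 = 0.9794 → 0.979.

0.979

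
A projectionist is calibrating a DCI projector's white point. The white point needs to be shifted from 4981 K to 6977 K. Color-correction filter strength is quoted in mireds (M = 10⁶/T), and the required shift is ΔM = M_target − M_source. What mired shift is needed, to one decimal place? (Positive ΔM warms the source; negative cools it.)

M_source = 10⁶/4981 = 200.763; M_target = 10⁶/6977 = 143.328.
ΔM = 143.328 − 200.763 = -57.435 → -57.4 mireds, a cooling shift.

-57.4 mireds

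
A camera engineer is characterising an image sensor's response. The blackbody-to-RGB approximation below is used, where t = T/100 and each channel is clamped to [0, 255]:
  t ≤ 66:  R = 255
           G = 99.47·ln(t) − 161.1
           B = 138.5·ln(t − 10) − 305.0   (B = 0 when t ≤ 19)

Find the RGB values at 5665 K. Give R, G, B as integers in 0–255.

t = 5665/100 = 56.65; the t ≤ 66 branch applies.
R = 255 by definition for t ≤ 66.
G = 99.47·ln 56.65 − 161.1 = 99.47·4.0369 − 161.1 = 240.450.
B = 138.5·ln(56.65 − 10) − 305.0 = 138.5·ln 46.65 − 305.0 = 138.5·3.8427 − 305.0 = 227.210.
Rounded: (255, 240, 227).

R=255, G=240, B=227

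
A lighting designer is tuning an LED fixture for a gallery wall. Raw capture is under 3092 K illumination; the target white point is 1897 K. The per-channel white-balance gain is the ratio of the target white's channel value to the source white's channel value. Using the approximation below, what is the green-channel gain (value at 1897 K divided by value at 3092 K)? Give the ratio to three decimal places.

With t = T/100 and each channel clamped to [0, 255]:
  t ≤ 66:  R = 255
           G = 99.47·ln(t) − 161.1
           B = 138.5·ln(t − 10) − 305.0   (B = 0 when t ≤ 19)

At 3092 K (t = 30.92):
  G = 99.47·ln 30.92 − 161.1 = 99.47·3.4314 − 161.1 = 180.222.
At 1897 K (t = 18.97):
  G = 99.47·ln 18.97 − 161.1 = 99.47·2.9429 − 161.1 = 131.626.
Gain = 131.626 / 180.222 = 0.7304 → 0.730.

0.730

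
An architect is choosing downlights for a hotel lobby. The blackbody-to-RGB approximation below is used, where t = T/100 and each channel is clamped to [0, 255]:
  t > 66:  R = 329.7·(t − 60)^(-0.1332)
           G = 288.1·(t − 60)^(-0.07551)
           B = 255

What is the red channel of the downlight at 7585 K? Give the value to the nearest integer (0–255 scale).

228

t = 7585/100 = 75.85; the t > 66 branch applies.
R = 329.7·(75.85 − 60)^(-0.1332) = 329.7·15.85^(-0.1332) = 329.7·0.69208 = 228.179.
Rounded: 228.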